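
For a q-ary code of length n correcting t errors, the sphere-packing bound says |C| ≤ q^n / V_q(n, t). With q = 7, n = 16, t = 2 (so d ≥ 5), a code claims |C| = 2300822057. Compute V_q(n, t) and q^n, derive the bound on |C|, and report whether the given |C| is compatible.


V_q(n, t) = 4417, q^n = 33232930569601, Hamming bound = 7523869270, |C| = 2300822057 ≤ bound (satisfied).

Step 1: Compute V_q(n, t) = Σ_{j=0}^2 C(n, j) (q−1)^j.
  j = 0: C(16,0)·(6)^0 = 1·1 = 1.
  j = 1: C(16,1)·(6)^1 = 16·6 = 96.
  j = 2: C(16,2)·(6)^2 = 120·36 = 4320.
  V_q(n, t) = 1 + 96 + 4320 = 4417.
Step 2: q^n = 7^16 = 33232930569601.
Step 3: Hamming bound ⌊q^n / V_q(n,t)⌋ = ⌊33232930569601/4417⌋ = 7523869270.
Step 4: Compare |C| = 2300822057 to 7523869270: satisfied.
The claimed |C| lies below the Hamming bound.


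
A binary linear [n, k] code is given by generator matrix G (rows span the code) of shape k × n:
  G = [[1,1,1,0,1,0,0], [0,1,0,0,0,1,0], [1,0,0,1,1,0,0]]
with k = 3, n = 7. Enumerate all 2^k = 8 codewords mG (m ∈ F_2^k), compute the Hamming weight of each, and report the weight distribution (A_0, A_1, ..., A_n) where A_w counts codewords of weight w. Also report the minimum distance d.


Weight distribution: A_0 = 1, A_2 = 1, A_3 = 3, A_4 = 2, A_5 = 1. Minimum distance d = 2.

Enumerate all 2^3 = 8 messages m ∈ F_2^3.
For each, compute codeword c = mG in F_2^7, then tally its weight.
  m = 000 → c = 0000000, weight = 0.
  m = 100 → c = 1110100, weight = 4.
  m = 010 → c = 0100010, weight = 2.
  m = 110 → c = 1010110, weight = 4.
  m = 001 → c = 1001100, weight = 3.
  m = 101 → c = 0111000, weight = 3.
  m = 011 → c = 1101110, weight = 5.
  m = 111 → c = 0011010, weight = 3.
Tally weights:
  weight 0: 1 codewords.
  weight 2: 1 codewords.
  weight 3: 3 codewords.
  weight 4: 2 codewords.
  weight 5: 1 codewords.
Minimum distance d = smallest w > 0 with A_w > 0 = 2.
Sanity: Σ A_w = 8 = 2^3 = 8 ✓.


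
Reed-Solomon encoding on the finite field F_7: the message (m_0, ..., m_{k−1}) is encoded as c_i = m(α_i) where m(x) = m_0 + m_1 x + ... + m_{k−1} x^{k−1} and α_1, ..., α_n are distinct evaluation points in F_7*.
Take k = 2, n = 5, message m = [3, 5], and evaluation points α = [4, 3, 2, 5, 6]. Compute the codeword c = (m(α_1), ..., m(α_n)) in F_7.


c = [2, 4, 6, 0, 5]

Message polynomial: m(x) = 3 + 5·x (mod 7).
For each evaluation point α_i, compute m(α_i) mod 7:
  α_1 = 4: Horner steps 5 → 2, so m(4) = 2.
  α_2 = 3: Horner steps 5 → 4, so m(3) = 4.
  α_3 = 2: Horner steps 5 → 6, so m(2) = 6.
  α_4 = 5: Horner steps 5 → 0, so m(5) = 0.
  α_5 = 6: Horner steps 5 → 5, so m(6) = 5.
Codeword c = [2, 4, 6, 0, 5] ∈ F_7^5.


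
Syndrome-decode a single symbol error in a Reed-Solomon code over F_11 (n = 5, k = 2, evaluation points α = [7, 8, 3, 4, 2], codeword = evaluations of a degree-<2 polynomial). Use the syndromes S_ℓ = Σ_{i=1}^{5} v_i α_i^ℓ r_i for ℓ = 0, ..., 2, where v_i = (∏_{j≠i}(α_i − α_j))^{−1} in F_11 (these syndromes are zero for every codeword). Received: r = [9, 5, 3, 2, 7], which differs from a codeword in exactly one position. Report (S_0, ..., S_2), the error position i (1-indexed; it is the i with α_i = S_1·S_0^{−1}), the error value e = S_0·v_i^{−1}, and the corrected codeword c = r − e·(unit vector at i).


S = (7, 6, 2), error at position 4, error magnitude e = 3, c = [9, 5, 3, 10, 7].

Step 1: column multipliers v_i = (∏_{j≠i}(α_i − α_j))^{−1} mod 11.
  i = 1 (α = 7): (7−8)(7−3)(7−4)(7−2) = (−1)·4·3·5 = −60 ≡ 6, so v_1 = 6^{−1} = 2 (mod 11).
  i = 2 (α = 8): (8−7)(8−3)(8−4)(8−2) = 1·5·4·6 = 120 ≡ 10, so v_2 = 10^{−1} = 10 (mod 11).
  i = 3 (α = 3): (3−7)(3−8)(3−4)(3−2) = (−4)·(−5)·(−1)·1 = −20 ≡ 2, so v_3 = 2^{−1} = 6 (mod 11).
  i = 4 (α = 4): (4−7)(4−8)(4−3)(4−2) = (−3)·(−4)·1·2 = 24 ≡ 2, so v_4 = 2^{−1} = 6 (mod 11).
  i = 5 (α = 2): (2−7)(2−8)(2−3)(2−4) = (−5)·(−6)·(−1)·(−2) = 60 ≡ 5, so v_5 = 5^{−1} = 9 (mod 11).
  v = [2, 10, 6, 6, 9].
Step 2: syndromes of r = [9, 5, 3, 2, 7] (all sums mod 11).
  S_0 = Σ v_i r_i = 2·9 + 10·5 + 6·3 + 6·2 + 9·7 = 161 ≡ 7.
  S_1 = Σ v_i α_i r_i = 2·7·9 + 10·8·5 + 6·3·3 + 6·4·2 + 9·2·7 = 754 ≡ 6.
  α_i^2 mod 11 = [5, 9, 9, 5, 4].
  S_2 = Σ v_i α_i^2 r_i = 2·5·9 + 10·9·5 + 6·9·3 + 6·5·2 + 9·4·7 = 1014 ≡ 2.
  S = (7, 6, 2) ≠ 0, so r is not a codeword (an error is present).
Step 3: locate the error. For a single error e at position i, S_ℓ = v_i·e·α_i^ℓ, so α_err = S_1/S_0.
  S_0^{−1} = 7^{−1} = 8 (mod 11), so α_err = 6·8 = 48 ≡ 4 = α_4. Error position i = 4.
  Consistency check: S_2/S_1 = 2·2 = 4 ≡ 4 = α_err ✓ (single-error assumption holds).
Step 4: error magnitude e = S_0/v_4 = S_0·∏_{j≠4}(α_4 − α_j) = 7·2 = 14 ≡ 3 (mod 11).
Step 5: correct position 4: c_4 = r_4 − e = 2 − 3 ≡ 10 (mod 11). Hence c = [9, 5, 3, 10, 7].
  Check: interpolating c through the α_i gives m(x) = 4 + 7·x (degree < 2) with m(α_i) = c_i for every i, so c is indeed a codeword.


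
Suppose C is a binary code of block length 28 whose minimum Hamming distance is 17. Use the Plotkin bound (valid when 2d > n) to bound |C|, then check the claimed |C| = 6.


Plotkin bound M ≤ 4; given |C| = 6 > bound (violated).

Check applicability: 2d = 34, n = 28.
2d − n = 6 > 0, so Plotkin applies.
Compute d/(2d−n) = 17/6 ≈ 2.8333.
⌊d/(2d−n)⌋ = 2.
Plotkin bound: M ≤ 2·2 = 4.
Given |C| = 6, check: VIOLATED.
This |C| is above the Plotkin bound, so no binary code with n = 28, d = 17 and 6 codewords exists.


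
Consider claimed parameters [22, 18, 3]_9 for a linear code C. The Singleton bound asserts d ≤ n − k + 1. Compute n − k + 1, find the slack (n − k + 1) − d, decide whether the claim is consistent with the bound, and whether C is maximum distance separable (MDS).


Singleton RHS = n − k + 1 = 5, slack = 2, bound satisfied, not MDS.

Singleton bound: d ≤ n − k + 1.
Here n = 22, k = 18, so n − k + 1 = 5.
Given d = 3, check d ≤ 5: YES.
Slack = (n − k + 1) − d = 2.
The code is NOT MDS (slack = 2 > 0).
Description: the claimed parameters are [22, 18, 3]_9; such a code would be non-MDS.


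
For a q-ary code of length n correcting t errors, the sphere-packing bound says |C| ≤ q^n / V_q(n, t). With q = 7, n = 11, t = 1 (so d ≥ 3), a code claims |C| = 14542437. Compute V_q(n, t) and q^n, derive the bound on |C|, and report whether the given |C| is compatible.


V_q(n, t) = 67, q^n = 1977326743, Hamming bound = 29512339, |C| = 14542437 ≤ bound (satisfied).

Step 1: Compute V_q(n, t) = Σ_{j=0}^1 C(n, j) (q−1)^j.
  j = 0: C(11,0)·(6)^0 = 1·1 = 1.
  j = 1: C(11,1)·(6)^1 = 11·6 = 66.
  V_q(n, t) = 1 + 66 = 67.
Step 2: q^n = 7^11 = 1977326743.
Step 3: Hamming bound ⌊q^n / V_q(n,t)⌋ = ⌊1977326743/67⌋ = 29512339.
Step 4: Compare |C| = 14542437 to 29512339: satisfied.
The claimed |C| lies below the Hamming bound.


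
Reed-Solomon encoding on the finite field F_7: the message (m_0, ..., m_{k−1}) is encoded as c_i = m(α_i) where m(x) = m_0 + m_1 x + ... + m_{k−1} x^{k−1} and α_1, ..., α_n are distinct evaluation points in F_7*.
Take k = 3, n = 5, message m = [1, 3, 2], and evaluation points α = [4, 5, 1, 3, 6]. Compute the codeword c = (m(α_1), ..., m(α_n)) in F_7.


c = [3, 3, 6, 0, 0]

Message polynomial: m(x) = 1 + 3·x + 2·x^2 (mod 7).
For each evaluation point α_i, compute m(α_i) mod 7:
  α_1 = 4: Horner steps 2 → 4 → 3, so m(4) = 3.
  α_2 = 5: Horner steps 2 → 6 → 3, so m(5) = 3.
  α_3 = 1: Horner steps 2 → 5 → 6, so m(1) = 6.
  α_4 = 3: Horner steps 2 → 2 → 0, so m(3) = 0.
  α_5 = 6: Horner steps 2 → 1 → 0, so m(6) = 0.
Codeword c = [3, 3, 6, 0, 0] ∈ F_7^5.


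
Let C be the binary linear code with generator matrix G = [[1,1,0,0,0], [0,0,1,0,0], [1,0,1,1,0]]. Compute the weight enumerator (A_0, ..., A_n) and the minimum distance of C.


Weight distribution: A_0 = 1, A_1 = 1, A_2 = 3, A_3 = 3. Minimum distance d = 1.

Enumerate all 2^3 = 8 messages m ∈ F_2^3.
For each, compute codeword c = mG in F_2^5, then tally its weight.
  m = 000 → c = 00000, weight = 0.
  m = 100 → c = 11000, weight = 2.
  m = 010 → c = 00100, weight = 1.
  m = 110 → c = 11100, weight = 3.
  m = 001 → c = 10110, weight = 3.
  m = 101 → c = 01110, weight = 3.
  m = 011 → c = 10010, weight = 2.
  m = 111 → c = 01010, weight = 2.
Tally weights:
  weight 0: 1 codewords.
  weight 1: 1 codewords.
  weight 2: 3 codewords.
  weight 3: 3 codewords.
Minimum distance d = smallest w > 0 with A_w > 0 = 1.
Sanity: Σ A_w = 8 = 2^3 = 8 ✓.


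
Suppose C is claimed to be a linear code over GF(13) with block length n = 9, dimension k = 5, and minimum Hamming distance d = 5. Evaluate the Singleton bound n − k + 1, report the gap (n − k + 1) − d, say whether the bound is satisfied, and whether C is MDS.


Singleton RHS = n − k + 1 = 5, slack = 0, bound satisfied, MDS.

Singleton bound: d ≤ n − k + 1.
Here n = 9, k = 5, so n − k + 1 = 5.
Given d = 5, check d ≤ 5: YES.
Slack = (n − k + 1) − d = 0.
The code is MDS (slack = 0).
Description: the claimed parameters are [9, 5, 5]_13; such a code would be MDS (meets Singleton bound).


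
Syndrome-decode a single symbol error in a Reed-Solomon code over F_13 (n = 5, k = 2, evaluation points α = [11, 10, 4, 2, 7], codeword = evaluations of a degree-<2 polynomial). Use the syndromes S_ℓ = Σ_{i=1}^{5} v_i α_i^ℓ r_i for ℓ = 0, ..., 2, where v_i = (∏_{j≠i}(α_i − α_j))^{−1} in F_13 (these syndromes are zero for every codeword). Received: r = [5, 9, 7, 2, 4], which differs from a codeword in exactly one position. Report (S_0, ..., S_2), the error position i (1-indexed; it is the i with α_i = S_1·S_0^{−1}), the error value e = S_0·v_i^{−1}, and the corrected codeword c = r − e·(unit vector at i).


S = (2, 1, 7), error at position 5, error magnitude e = 9, c = [5, 9, 7, 2, 8].

Step 1: column multipliers v_i = (∏_{j≠i}(α_i − α_j))^{−1} mod 13.
  i = 1 (α = 11): (11−10)(11−4)(11−2)(11−7) = 1·7·9·4 = 252 ≡ 5, so v_1 = 5^{−1} = 8 (mod 13).
  i = 2 (α = 10): (10−11)(10−4)(10−2)(10−7) = (−1)·6·8·3 = −144 ≡ 12, so v_2 = 12^{−1} = 12 (mod 13).
  i = 3 (α = 4): (4−11)(4−10)(4−2)(4−7) = (−7)·(−6)·2·(−3) = −252 ≡ 8, so v_3 = 8^{−1} = 5 (mod 13).
  i = 4 (α = 2): (2−11)(2−10)(2−4)(2−7) = (−9)·(−8)·(−2)·(−5) = 720 ≡ 5, so v_4 = 5^{−1} = 8 (mod 13).
  i = 5 (α = 7): (7−11)(7−10)(7−4)(7−2) = (−4)·(−3)·3·5 = 180 ≡ 11, so v_5 = 11^{−1} = 6 (mod 13).
  v = [8, 12, 5, 8, 6].
Step 2: syndromes of r = [5, 9, 7, 2, 4] (all sums mod 13).
  S_0 = Σ v_i r_i = 8·5 + 12·9 + 5·7 + 8·2 + 6·4 = 223 ≡ 2.
  S_1 = Σ v_i α_i r_i = 8·11·5 + 12·10·9 + 5·4·7 + 8·2·2 + 6·7·4 = 1860 ≡ 1.
  α_i^2 mod 13 = [4, 9, 3, 4, 10].
  S_2 = Σ v_i α_i^2 r_i = 8·4·5 + 12·9·9 + 5·3·7 + 8·4·2 + 6·10·4 = 1541 ≡ 7.
  S = (2, 1, 7) ≠ 0, so r is not a codeword (an error is present).
Step 3: locate the error. For a single error e at position i, S_ℓ = v_i·e·α_i^ℓ, so α_err = S_1/S_0.
  S_0^{−1} = 2^{−1} = 7 (mod 13), so α_err = 1·7 = 7 ≡ 7 = α_5. Error position i = 5.
  Consistency check: S_2/S_1 = 7·1 = 7 ≡ 7 = α_err ✓ (single-error assumption holds).
Step 4: error magnitude e = S_0/v_5 = S_0·∏_{j≠5}(α_5 − α_j) = 2·11 = 22 ≡ 9 (mod 13).
Step 5: correct position 5: c_5 = r_5 − e = 4 − 9 ≡ 8 (mod 13). Hence c = [5, 9, 7, 2, 8].
  Check: interpolating c through the α_i gives m(x) = 10 + 9·x (degree < 2) with m(α_i) = c_i for every i, so c is indeed a codeword.


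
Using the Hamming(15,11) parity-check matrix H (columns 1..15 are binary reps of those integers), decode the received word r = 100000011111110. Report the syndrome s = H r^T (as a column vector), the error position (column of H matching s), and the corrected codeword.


s = (1, 1, 1, 0)^T, error position = 14, corrected codeword c = 100000011111100

Compute s = H r^T mod 2 one row at a time:
  s_1 = 1 + 1 + 1 + 1 + 1 + 1 + 1 + 0 = 7 ≡ 1 (mod 2).
  s_2 = 0 + 0 + 0 + 0 + 1 + 1 + 1 + 0 = 3 ≡ 1 (mod 2).
  s_3 = 0 + 0 + 0 + 0 + 1 + 1 + 1 + 0 = 3 ≡ 1 (mod 2).
  s_4 = 1 + 0 + 0 + 0 + 1 + 1 + 1 + 0 = 4 ≡ 0 (mod 2).
s = (1, 1, 1, 0)^T — this equals column 14 of H (binary 1110), so error is at position 14.
Correct: flip bit 14 of r = 100000011111110 to get c = 100000011111100.


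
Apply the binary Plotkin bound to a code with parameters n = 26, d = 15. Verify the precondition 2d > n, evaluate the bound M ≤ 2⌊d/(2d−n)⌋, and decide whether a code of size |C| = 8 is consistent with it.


Plotkin bound M ≤ 6; given |C| = 8 > bound (violated).

Check applicability: 2d = 30, n = 26.
2d − n = 4 > 0, so Plotkin applies.
Compute d/(2d−n) = 15/4 ≈ 3.7500.
⌊d/(2d−n)⌋ = 3.
Plotkin bound: M ≤ 2·3 = 6.
Given |C| = 8, check: VIOLATED.
This |C| is above the Plotkin bound, so no binary code with n = 26, d = 15 and 8 codewords exists.


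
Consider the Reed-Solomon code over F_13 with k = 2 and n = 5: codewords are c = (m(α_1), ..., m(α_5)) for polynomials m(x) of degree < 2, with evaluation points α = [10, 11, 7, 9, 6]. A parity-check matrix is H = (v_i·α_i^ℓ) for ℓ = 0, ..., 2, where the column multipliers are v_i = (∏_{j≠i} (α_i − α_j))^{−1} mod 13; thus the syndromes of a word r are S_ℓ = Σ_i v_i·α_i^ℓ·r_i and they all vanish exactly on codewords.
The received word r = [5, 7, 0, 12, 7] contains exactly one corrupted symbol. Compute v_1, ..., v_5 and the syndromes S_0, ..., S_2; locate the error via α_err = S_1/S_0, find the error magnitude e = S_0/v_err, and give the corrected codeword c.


S = (9, 8, 10), error at position 2, error magnitude e = 9, c = [5, 11, 0, 12, 7].

Step 1: column multipliers v_i = (∏_{j≠i}(α_i − α_j))^{−1} mod 13.
  i = 1 (α = 10): (10−11)(10−7)(10−9)(10−6) = (−1)·3·1·4 = −12 ≡ 1, so v_1 = 1^{−1} = 1 (mod 13).
  i = 2 (α = 11): (11−10)(11−7)(11−9)(11−6) = 1·4·2·5 = 40 ≡ 1, so v_2 = 1^{−1} = 1 (mod 13).
  i = 3 (α = 7): (7−10)(7−11)(7−9)(7−6) = (−3)·(−4)·(−2)·1 = −24 ≡ 2, so v_3 = 2^{−1} = 7 (mod 13).
  i = 4 (α = 9): (9−10)(9−11)(9−7)(9−6) = (−1)·(−2)·2·3 = 12 ≡ 12, so v_4 = 12^{−1} = 12 (mod 13).
  i = 5 (α = 6): (6−10)(6−11)(6−7)(6−9) = (−4)·(−5)·(−1)·(−3) = 60 ≡ 8, so v_5 = 8^{−1} = 5 (mod 13).
  v = [1, 1, 7, 12, 5].
Step 2: syndromes of r = [5, 7, 0, 12, 7] (all sums mod 13).
  S_0 = Σ v_i r_i = 1·5 + 1·7 + 7·0 + 12·12 + 5·7 = 191 ≡ 9.
  S_1 = Σ v_i α_i r_i = 1·10·5 + 1·11·7 + 7·7·0 + 12·9·12 + 5·6·7 = 1633 ≡ 8.
  α_i^2 mod 13 = [9, 4, 10, 3, 10].
  S_2 = Σ v_i α_i^2 r_i = 1·9·5 + 1·4·7 + 7·10·0 + 12·3·12 + 5·10·7 = 855 ≡ 10.
  S = (9, 8, 10) ≠ 0, so r is not a codeword (an error is present).
Step 3: locate the error. For a single error e at position i, S_ℓ = v_i·e·α_i^ℓ, so α_err = S_1/S_0.
  S_0^{−1} = 9^{−1} = 3 (mod 13), so α_err = 8·3 = 24 ≡ 11 = α_2. Error position i = 2.
  Consistency check: S_2/S_1 = 10·5 = 50 ≡ 11 = α_err ✓ (single-error assumption holds).
Step 4: error magnitude e = S_0/v_2 = S_0·∏_{j≠2}(α_2 − α_j) = 9·1 = 9 ≡ 9 (mod 13).
Step 5: correct position 2: c_2 = r_2 − e = 7 − 9 ≡ 11 (mod 13). Hence c = [5, 11, 0, 12, 7].
  Check: interpolating c through the α_i gives m(x) = 10 + 6·x (degree < 2) with m(α_i) = c_i for every i, so c is indeed a codeword.


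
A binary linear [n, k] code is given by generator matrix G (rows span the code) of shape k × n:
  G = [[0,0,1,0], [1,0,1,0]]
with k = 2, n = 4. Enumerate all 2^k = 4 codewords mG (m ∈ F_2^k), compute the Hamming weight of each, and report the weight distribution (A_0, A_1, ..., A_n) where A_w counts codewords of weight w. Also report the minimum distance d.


Weight distribution: A_0 = 1, A_1 = 2, A_2 = 1. Minimum distance d = 1.

Enumerate all 2^2 = 4 messages m ∈ F_2^2.
For each, compute codeword c = mG in F_2^4, then tally its weight.
  m = 00 → c = 0000, weight = 0.
  m = 10 → c = 0010, weight = 1.
  m = 01 → c = 1010, weight = 2.
  m = 11 → c = 1000, weight = 1.
Tally weights:
  weight 0: 1 codewords.
  weight 1: 2 codewords.
  weight 2: 1 codewords.
Minimum distance d = smallest w > 0 with A_w > 0 = 1.
Sanity: Σ A_w = 4 = 2^2 = 4 ✓.


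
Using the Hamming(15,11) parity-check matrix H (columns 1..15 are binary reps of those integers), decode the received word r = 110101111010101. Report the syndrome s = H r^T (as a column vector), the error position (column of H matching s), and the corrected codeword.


s = (1, 1, 1, 0)^T, error position = 14, corrected codeword c = 110101111010111

Compute s = H r^T mod 2 one row at a time:
  s_1 = 1 + 1 + 0 + 1 + 0 + 1 + 0 + 1 = 5 ≡ 1 (mod 2).
  s_2 = 1 + 0 + 1 + 1 + 0 + 1 + 0 + 1 = 5 ≡ 1 (mod 2).
  s_3 = 1 + 0 + 1 + 1 + 0 + 1 + 0 + 1 = 5 ≡ 1 (mod 2).
  s_4 = 1 + 0 + 0 + 1 + 1 + 1 + 1 + 1 = 6 ≡ 0 (mod 2).
s = (1, 1, 1, 0)^T — this equals column 14 of H (binary 1110), so error is at position 14.
Correct: flip bit 14 of r = 110101111010101 to get c = 110101111010111.


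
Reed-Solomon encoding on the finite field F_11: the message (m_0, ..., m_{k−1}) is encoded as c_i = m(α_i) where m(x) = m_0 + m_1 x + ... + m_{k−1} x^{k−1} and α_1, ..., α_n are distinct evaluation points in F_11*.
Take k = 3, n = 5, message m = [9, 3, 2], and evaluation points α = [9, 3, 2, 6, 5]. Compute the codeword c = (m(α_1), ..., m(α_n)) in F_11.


c = [0, 3, 1, 0, 8]

Message polynomial: m(x) = 9 + 3·x + 2·x^2 (mod 11).
For each evaluation point α_i, compute m(α_i) mod 11:
  α_1 = 9: Horner steps 2 → 10 → 0, so m(9) = 0.
  α_2 = 3: Horner steps 2 → 9 → 3, so m(3) = 3.
  α_3 = 2: Horner steps 2 → 7 → 1, so m(2) = 1.
  α_4 = 6: Horner steps 2 → 4 → 0, so m(6) = 0.
  α_5 = 5: Horner steps 2 → 2 → 8, so m(5) = 8.
Codeword c = [0, 3, 1, 0, 8] ∈ F_11^5.


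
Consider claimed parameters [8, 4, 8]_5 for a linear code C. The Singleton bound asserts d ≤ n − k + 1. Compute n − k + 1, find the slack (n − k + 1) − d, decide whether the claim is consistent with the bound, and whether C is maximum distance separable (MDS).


Singleton RHS = n − k + 1 = 5, slack = -3, bound violated (no such code; not MDS).

Singleton bound: d ≤ n − k + 1.
Here n = 8, k = 4, so n − k + 1 = 5.
Given d = 8, check d ≤ 5: NO.
Slack = (n − k + 1) − d = -3.
The slack is negative: d = 8 exceeds n − k + 1 = 5 by 3, so the Singleton bound is violated and no linear [8, 4, 8]_5 code can exist. In particular it is not MDS (MDS requires d = n − k + 1 exactly).
Description: the claimed parameters are [8, 4, 8]_5; such a code would be impossible (violates the Singleton bound).


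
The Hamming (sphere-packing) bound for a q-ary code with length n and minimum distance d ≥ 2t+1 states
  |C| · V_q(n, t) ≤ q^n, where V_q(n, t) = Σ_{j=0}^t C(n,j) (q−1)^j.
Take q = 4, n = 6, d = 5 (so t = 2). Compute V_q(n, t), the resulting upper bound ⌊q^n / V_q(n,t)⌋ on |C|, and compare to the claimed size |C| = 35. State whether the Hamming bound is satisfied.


V_q(n, t) = 154, q^n = 4096, Hamming bound = 26, |C| = 35 > bound (violated).

Step 1: Compute V_q(n, t) = Σ_{j=0}^2 C(n, j) (q−1)^j.
  j = 0: C(6,0)·(3)^0 = 1·1 = 1.
  j = 1: C(6,1)·(3)^1 = 6·3 = 18.
  j = 2: C(6,2)·(3)^2 = 15·9 = 135.
  V_q(n, t) = 1 + 18 + 135 = 154.
Step 2: q^n = 4^6 = 4096.
Step 3: Hamming bound ⌊q^n / V_q(n,t)⌋ = ⌊4096/154⌋ = 26.
Step 4: Compare |C| = 35 to 26: violated.
The claimed |C| lies above the Hamming bound, so no 4-ary code of length 6 with d ≥ 5 can have 35 codewords.


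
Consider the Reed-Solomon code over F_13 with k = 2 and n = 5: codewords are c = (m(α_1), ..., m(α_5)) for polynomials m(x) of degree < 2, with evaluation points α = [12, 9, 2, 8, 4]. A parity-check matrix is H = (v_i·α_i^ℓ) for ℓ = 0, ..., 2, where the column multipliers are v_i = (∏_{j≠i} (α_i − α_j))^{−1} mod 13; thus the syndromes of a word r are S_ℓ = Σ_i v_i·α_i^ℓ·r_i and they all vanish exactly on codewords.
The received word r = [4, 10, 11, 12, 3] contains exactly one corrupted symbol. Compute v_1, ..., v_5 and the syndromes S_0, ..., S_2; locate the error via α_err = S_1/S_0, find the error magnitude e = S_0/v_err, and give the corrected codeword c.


S = (7, 2, 8), error at position 5, error magnitude e = 9, c = [4, 10, 11, 12, 7].

Step 1: column multipliers v_i = (∏_{j≠i}(α_i − α_j))^{−1} mod 13.
  i = 1 (α = 12): (12−9)(12−2)(12−8)(12−4) = 3·10·4·8 = 960 ≡ 11, so v_1 = 11^{−1} = 6 (mod 13).
  i = 2 (α = 9): (9−12)(9−2)(9−8)(9−4) = (−3)·7·1·5 = −105 ≡ 12, so v_2 = 12^{−1} = 12 (mod 13).
  i = 3 (α = 2): (2−12)(2−9)(2−8)(2−4) = (−10)·(−7)·(−6)·(−2) = 840 ≡ 8, so v_3 = 8^{−1} = 5 (mod 13).
  i = 4 (α = 8): (8−12)(8−9)(8−2)(8−4) = (−4)·(−1)·6·4 = 96 ≡ 5, so v_4 = 5^{−1} = 8 (mod 13).
  i = 5 (α = 4): (4−12)(4−9)(4−2)(4−8) = (−8)·(−5)·2·(−4) = −320 ≡ 5, so v_5 = 5^{−1} = 8 (mod 13).
  v = [6, 12, 5, 8, 8].
Step 2: syndromes of r = [4, 10, 11, 12, 3] (all sums mod 13).
  S_0 = Σ v_i r_i = 6·4 + 12·10 + 5·11 + 8·12 + 8·3 = 319 ≡ 7.
  S_1 = Σ v_i α_i r_i = 6·12·4 + 12·9·10 + 5·2·11 + 8·8·12 + 8·4·3 = 2342 ≡ 2.
  α_i^2 mod 13 = [1, 3, 4, 12, 3].
  S_2 = Σ v_i α_i^2 r_i = 6·1·4 + 12·3·10 + 5·4·11 + 8·12·12 + 8·3·3 = 1828 ≡ 8.
  S = (7, 2, 8) ≠ 0, so r is not a codeword (an error is present).
Step 3: locate the error. For a single error e at position i, S_ℓ = v_i·e·α_i^ℓ, so α_err = S_1/S_0.
  S_0^{−1} = 7^{−1} = 2 (mod 13), so α_err = 2·2 = 4 ≡ 4 = α_5. Error position i = 5.
  Consistency check: S_2/S_1 = 8·7 = 56 ≡ 4 = α_err ✓ (single-error assumption holds).
Step 4: error magnitude e = S_0/v_5 = S_0·∏_{j≠5}(α_5 − α_j) = 7·5 = 35 ≡ 9 (mod 13).
Step 5: correct position 5: c_5 = r_5 − e = 3 − 9 ≡ 7 (mod 13). Hence c = [4, 10, 11, 12, 7].
  Check: interpolating c through the α_i gives m(x) = 2 + 11·x (degree < 2) with m(α_i) = c_i for every i, so c is indeed a codeword.


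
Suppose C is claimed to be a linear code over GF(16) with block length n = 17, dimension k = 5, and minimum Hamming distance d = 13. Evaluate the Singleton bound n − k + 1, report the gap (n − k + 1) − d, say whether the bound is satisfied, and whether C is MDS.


Singleton RHS = n − k + 1 = 13, slack = 0, bound satisfied, MDS.

Singleton bound: d ≤ n − k + 1.
Here n = 17, k = 5, so n − k + 1 = 13.
Given d = 13, check d ≤ 13: YES.
Slack = (n − k + 1) − d = 0.
The code is MDS (slack = 0).
Description: the claimed parameters are [17, 5, 13]_16; such a code would be MDS (meets Singleton bound).


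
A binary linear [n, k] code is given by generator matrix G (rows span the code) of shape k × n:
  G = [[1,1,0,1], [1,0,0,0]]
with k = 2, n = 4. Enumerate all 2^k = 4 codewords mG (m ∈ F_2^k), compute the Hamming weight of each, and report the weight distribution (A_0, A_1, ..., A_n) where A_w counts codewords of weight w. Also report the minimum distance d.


Weight distribution: A_0 = 1, A_1 = 1, A_2 = 1, A_3 = 1. Minimum distance d = 1.

Enumerate all 2^2 = 4 messages m ∈ F_2^2.
For each, compute codeword c = mG in F_2^4, then tally its weight.
  m = 00 → c = 0000, weight = 0.
  m = 10 → c = 1101, weight = 3.
  m = 01 → c = 1000, weight = 1.
  m = 11 → c = 0101, weight = 2.
Tally weights:
  weight 0: 1 codewords.
  weight 1: 1 codewords.
  weight 2: 1 codewords.
  weight 3: 1 codewords.
Minimum distance d = smallest w > 0 with A_w > 0 = 1.
Sanity: Σ A_w = 4 = 2^2 = 4 ✓.


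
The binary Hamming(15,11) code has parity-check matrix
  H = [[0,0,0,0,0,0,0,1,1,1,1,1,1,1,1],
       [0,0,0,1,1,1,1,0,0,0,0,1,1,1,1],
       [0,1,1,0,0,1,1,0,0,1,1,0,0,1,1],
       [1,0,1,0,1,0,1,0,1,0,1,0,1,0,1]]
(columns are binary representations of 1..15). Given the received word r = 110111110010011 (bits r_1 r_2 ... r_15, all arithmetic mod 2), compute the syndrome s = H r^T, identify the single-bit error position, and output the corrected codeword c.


s = (0, 0, 0, 1)^T, error position = 1, corrected codeword c = 010111110010011

Compute s = H r^T mod 2 one row at a time:
  s_1 = 1 + 0 + 0 + 1 + 0 + 0 + 1 + 1 = 4 ≡ 0 (mod 2).
  s_2 = 1 + 1 + 1 + 1 + 0 + 0 + 1 + 1 = 6 ≡ 0 (mod 2).
  s_3 = 1 + 0 + 1 + 1 + 0 + 1 + 1 + 1 = 6 ≡ 0 (mod 2).
  s_4 = 1 + 0 + 1 + 1 + 0 + 1 + 0 + 1 = 5 ≡ 1 (mod 2).
s = (0, 0, 0, 1)^T — this equals column 1 of H (binary 0001), so error is at position 1.
Correct: flip bit 1 of r = 110111110010011 to get c = 010111110010011.


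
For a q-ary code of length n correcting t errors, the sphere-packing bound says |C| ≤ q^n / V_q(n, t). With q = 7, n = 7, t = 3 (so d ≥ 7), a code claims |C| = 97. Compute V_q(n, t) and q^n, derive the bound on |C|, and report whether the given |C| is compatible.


V_q(n, t) = 8359, q^n = 823543, Hamming bound = 98, |C| = 97 ≤ bound (satisfied).

Step 1: Compute V_q(n, t) = Σ_{j=0}^3 C(n, j) (q−1)^j.
  j = 0: C(7,0)·(6)^0 = 1·1 = 1.
  j = 1: C(7,1)·(6)^1 = 7·6 = 42.
  j = 2: C(7,2)·(6)^2 = 21·36 = 756.
  j = 3: C(7,3)·(6)^3 = 35·216 = 7560.
  V_q(n, t) = 1 + 42 + 756 + 7560 = 8359.
Step 2: q^n = 7^7 = 823543.
Step 3: Hamming bound ⌊q^n / V_q(n,t)⌋ = ⌊823543/8359⌋ = 98.
Step 4: Compare |C| = 97 to 98: satisfied.
The claimed |C| lies below the Hamming bound.


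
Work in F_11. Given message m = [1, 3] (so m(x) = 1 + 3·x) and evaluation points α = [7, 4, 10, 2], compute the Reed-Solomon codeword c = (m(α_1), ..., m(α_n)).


c = [0, 2, 9, 7]

Message polynomial: m(x) = 1 + 3·x (mod 11).
For each evaluation point α_i, compute m(α_i) mod 11:
  α_1 = 7: Horner steps 3 → 0, so m(7) = 0.
  α_2 = 4: Horner steps 3 → 2, so m(4) = 2.
  α_3 = 10: Horner steps 3 → 9, so m(10) = 9.
  α_4 = 2: Horner steps 3 → 7, so m(2) = 7.
Codeword c = [0, 2, 9, 7] ∈ F_11^4.


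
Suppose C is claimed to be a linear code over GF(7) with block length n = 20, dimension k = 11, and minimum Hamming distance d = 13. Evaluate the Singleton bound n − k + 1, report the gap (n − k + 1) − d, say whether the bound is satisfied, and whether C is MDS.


Singleton RHS = n − k + 1 = 10, slack = -3, bound violated (no such code; not MDS).

Singleton bound: d ≤ n − k + 1.
Here n = 20, k = 11, so n − k + 1 = 10.
Given d = 13, check d ≤ 10: NO.
Slack = (n − k + 1) − d = -3.
The slack is negative: d = 13 exceeds n − k + 1 = 10 by 3, so the Singleton bound is violated and no linear [20, 11, 13]_7 code can exist. In particular it is not MDS (MDS requires d = n − k + 1 exactly).
Description: the claimed parameters are [20, 11, 13]_7; such a code would be impossible (violates the Singleton bound).


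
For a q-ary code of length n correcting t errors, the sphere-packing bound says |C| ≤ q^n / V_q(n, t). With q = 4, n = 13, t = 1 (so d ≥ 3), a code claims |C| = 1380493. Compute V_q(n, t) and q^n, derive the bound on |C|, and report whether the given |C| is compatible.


V_q(n, t) = 40, q^n = 67108864, Hamming bound = 1677721, |C| = 1380493 ≤ bound (satisfied).

Step 1: Compute V_q(n, t) = Σ_{j=0}^1 C(n, j) (q−1)^j.
  j = 0: C(13,0)·(3)^0 = 1·1 = 1.
  j = 1: C(13,1)·(3)^1 = 13·3 = 39.
  V_q(n, t) = 1 + 39 = 40.
Step 2: q^n = 4^13 = 67108864.
Step 3: Hamming bound ⌊q^n / V_q(n,t)⌋ = ⌊67108864/40⌋ = 1677721.
Step 4: Compare |C| = 1380493 to 1677721: satisfied.
The claimed |C| lies below the Hamming bound.


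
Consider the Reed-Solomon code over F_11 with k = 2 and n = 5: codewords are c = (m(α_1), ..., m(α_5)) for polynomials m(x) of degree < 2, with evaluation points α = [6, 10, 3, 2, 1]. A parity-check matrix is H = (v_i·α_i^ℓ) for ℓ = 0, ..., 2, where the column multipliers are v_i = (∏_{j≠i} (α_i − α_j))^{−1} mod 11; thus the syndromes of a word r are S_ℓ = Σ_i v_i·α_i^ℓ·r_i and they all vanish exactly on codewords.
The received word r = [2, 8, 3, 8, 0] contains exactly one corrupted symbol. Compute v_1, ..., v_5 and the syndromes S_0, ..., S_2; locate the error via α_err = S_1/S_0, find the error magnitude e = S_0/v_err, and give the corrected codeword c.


S = (1, 2, 4), error at position 4, error magnitude e = 1, c = [2, 8, 3, 7, 0].

Step 1: column multipliers v_i = (∏_{j≠i}(α_i − α_j))^{−1} mod 11.
  i = 1 (α = 6): (6−10)(6−3)(6−2)(6−1) = (−4)·3·4·5 = −240 ≡ 2, so v_1 = 2^{−1} = 6 (mod 11).
  i = 2 (α = 10): (10−6)(10−3)(10−2)(10−1) = 4·7·8·9 = 2016 ≡ 3, so v_2 = 3^{−1} = 4 (mod 11).
  i = 3 (α = 3): (3−6)(3−10)(3−2)(3−1) = (−3)·(−7)·1·2 = 42 ≡ 9, so v_3 = 9^{−1} = 5 (mod 11).
  i = 4 (α = 2): (2−6)(2−10)(2−3)(2−1) = (−4)·(−8)·(−1)·1 = −32 ≡ 1, so v_4 = 1^{−1} = 1 (mod 11).
  i = 5 (α = 1): (1−6)(1−10)(1−3)(1−2) = (−5)·(−9)·(−2)·(−1) = 90 ≡ 2, so v_5 = 2^{−1} = 6 (mod 11).
  v = [6, 4, 5, 1, 6].
Step 2: syndromes of r = [2, 8, 3, 8, 0] (all sums mod 11).
  S_0 = Σ v_i r_i = 6·2 + 4·8 + 5·3 + 1·8 + 6·0 = 67 ≡ 1.
  S_1 = Σ v_i α_i r_i = 6·6·2 + 4·10·8 + 5·3·3 + 1·2·8 + 6·1·0 = 453 ≡ 2.
  α_i^2 mod 11 = [3, 1, 9, 4, 1].
  S_2 = Σ v_i α_i^2 r_i = 6·3·2 + 4·1·8 + 5·9·3 + 1·4·8 + 6·1·0 = 235 ≡ 4.
  S = (1, 2, 4) ≠ 0, so r is not a codeword (an error is present).
Step 3: locate the error. For a single error e at position i, S_ℓ = v_i·e·α_i^ℓ, so α_err = S_1/S_0.
  S_0^{−1} = 1^{−1} = 1 (mod 11), so α_err = 2·1 = 2 ≡ 2 = α_4. Error position i = 4.
  Consistency check: S_2/S_1 = 4·6 = 24 ≡ 2 = α_err ✓ (single-error assumption holds).
Step 4: error magnitude e = S_0/v_4 = S_0·∏_{j≠4}(α_4 − α_j) = 1·1 = 1 ≡ 1 (mod 11).
Step 5: correct position 4: c_4 = r_4 − e = 8 − 1 ≡ 7 (mod 11). Hence c = [2, 8, 3, 7, 0].
  Check: interpolating c through the α_i gives m(x) = 4 + 7·x (degree < 2) with m(α_i) = c_i for every i, so c is indeed a codeword.


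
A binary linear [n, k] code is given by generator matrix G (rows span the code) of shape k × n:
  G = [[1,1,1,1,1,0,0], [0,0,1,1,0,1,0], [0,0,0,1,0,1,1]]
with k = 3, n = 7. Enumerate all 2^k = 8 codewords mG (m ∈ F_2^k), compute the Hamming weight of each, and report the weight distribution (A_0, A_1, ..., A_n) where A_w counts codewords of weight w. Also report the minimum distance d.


Weight distribution: A_0 = 1, A_2 = 1, A_3 = 2, A_4 = 1, A_5 = 2, A_6 = 1. Minimum distance d = 2.

Enumerate all 2^3 = 8 messages m ∈ F_2^3.
For each, compute codeword c = mG in F_2^7, then tally its weight.
  m = 000 → c = 0000000, weight = 0.
  m = 100 → c = 1111100, weight = 5.
  m = 010 → c = 0011010, weight = 3.
  m = 110 → c = 1100110, weight = 4.
  m = 001 → c = 0001011, weight = 3.
  m = 101 → c = 1110111, weight = 6.
  m = 011 → c = 0010001, weight = 2.
  m = 111 → c = 1101101, weight = 5.
Tally weights:
  weight 0: 1 codewords.
  weight 2: 1 codewords.
  weight 3: 2 codewords.
  weight 4: 1 codewords.
  weight 5: 2 codewords.
  weight 6: 1 codewords.
Minimum distance d = smallest w > 0 with A_w > 0 = 2.
Sanity: Σ A_w = 8 = 2^3 = 8 ✓.


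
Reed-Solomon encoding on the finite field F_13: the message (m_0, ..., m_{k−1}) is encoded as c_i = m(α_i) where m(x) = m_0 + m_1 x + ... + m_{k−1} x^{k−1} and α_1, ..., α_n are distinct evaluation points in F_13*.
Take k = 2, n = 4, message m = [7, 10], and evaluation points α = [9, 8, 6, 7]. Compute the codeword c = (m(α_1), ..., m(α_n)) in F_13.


c = [6, 9, 2, 12]

Message polynomial: m(x) = 7 + 10·x (mod 13).
For each evaluation point α_i, compute m(α_i) mod 13:
  α_1 = 9: Horner steps 10 → 6, so m(9) = 6.
  α_2 = 8: Horner steps 10 → 9, so m(8) = 9.
  α_3 = 6: Horner steps 10 → 2, so m(6) = 2.
  α_4 = 7: Horner steps 10 → 12, so m(7) = 12.
Codeword c = [6, 9, 2, 12] ∈ F_13^4.


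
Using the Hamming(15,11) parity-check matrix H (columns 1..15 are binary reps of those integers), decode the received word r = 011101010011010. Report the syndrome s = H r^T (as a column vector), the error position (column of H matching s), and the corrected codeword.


s = (0, 0, 1, 0)^T, error position = 2, corrected codeword c = 001101010011010

Compute s = H r^T mod 2 one row at a time:
  s_1 = 1 + 0 + 0 + 1 + 1 + 0 + 1 + 0 = 4 ≡ 0 (mod 2).
  s_2 = 1 + 0 + 1 + 0 + 1 + 0 + 1 + 0 = 4 ≡ 0 (mod 2).
  s_3 = 1 + 1 + 1 + 0 + 0 + 1 + 1 + 0 = 5 ≡ 1 (mod 2).
  s_4 = 0 + 1 + 0 + 0 + 0 + 1 + 0 + 0 = 2 ≡ 0 (mod 2).
s = (0, 0, 1, 0)^T — this equals column 2 of H (binary 0010), so error is at position 2.
Correct: flip bit 2 of r = 011101010011010 to get c = 001101010011010.


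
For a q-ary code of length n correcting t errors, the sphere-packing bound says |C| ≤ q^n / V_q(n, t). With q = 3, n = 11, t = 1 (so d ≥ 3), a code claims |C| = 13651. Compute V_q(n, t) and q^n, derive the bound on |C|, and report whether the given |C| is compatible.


V_q(n, t) = 23, q^n = 177147, Hamming bound = 7702, |C| = 13651 > bound (violated).

Step 1: Compute V_q(n, t) = Σ_{j=0}^1 C(n, j) (q−1)^j.
  j = 0: C(11,0)·(2)^0 = 1·1 = 1.
  j = 1: C(11,1)·(2)^1 = 11·2 = 22.
  V_q(n, t) = 1 + 22 = 23.
Step 2: q^n = 3^11 = 177147.
Step 3: Hamming bound ⌊q^n / V_q(n,t)⌋ = ⌊177147/23⌋ = 7702.
Step 4: Compare |C| = 13651 to 7702: violated.
The claimed |C| lies above the Hamming bound, so no 3-ary code of length 11 with d ≥ 3 can have 13651 codewords.


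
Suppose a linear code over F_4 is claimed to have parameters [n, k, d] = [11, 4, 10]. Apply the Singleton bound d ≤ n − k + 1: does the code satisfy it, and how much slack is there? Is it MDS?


Singleton RHS = n − k + 1 = 8, slack = -2, bound violated (no such code; not MDS).

Singleton bound: d ≤ n − k + 1.
Here n = 11, k = 4, so n − k + 1 = 8.
Given d = 10, check d ≤ 8: NO.
Slack = (n − k + 1) − d = -2.
The slack is negative: d = 10 exceeds n − k + 1 = 8 by 2, so the Singleton bound is violated and no linear [11, 4, 10]_4 code can exist. In particular it is not MDS (MDS requires d = n − k + 1 exactly).
Description: the claimed parameters are [11, 4, 10]_4; such a code would be impossible (violates the Singleton bound).


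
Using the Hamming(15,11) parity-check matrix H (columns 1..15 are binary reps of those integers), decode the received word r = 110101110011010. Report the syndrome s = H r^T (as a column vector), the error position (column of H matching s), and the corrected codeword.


s = (0, 1, 1, 1)^T, error position = 7, corrected codeword c = 110101010011010

Compute s = H r^T mod 2 one row at a time:
  s_1 = 1 + 0 + 0 + 1 + 1 + 0 + 1 + 0 = 4 ≡ 0 (mod 2).
  s_2 = 1 + 0 + 1 + 1 + 1 + 0 + 1 + 0 = 5 ≡ 1 (mod 2).
  s_3 = 1 + 0 + 1 + 1 + 0 + 1 + 1 + 0 = 5 ≡ 1 (mod 2).
  s_4 = 1 + 0 + 0 + 1 + 0 + 1 + 0 + 0 = 3 ≡ 1 (mod 2).
s = (0, 1, 1, 1)^T — this equals column 7 of H (binary 0111), so error is at position 7.
Correct: flip bit 7 of r = 110101110011010 to get c = 110101010011010.


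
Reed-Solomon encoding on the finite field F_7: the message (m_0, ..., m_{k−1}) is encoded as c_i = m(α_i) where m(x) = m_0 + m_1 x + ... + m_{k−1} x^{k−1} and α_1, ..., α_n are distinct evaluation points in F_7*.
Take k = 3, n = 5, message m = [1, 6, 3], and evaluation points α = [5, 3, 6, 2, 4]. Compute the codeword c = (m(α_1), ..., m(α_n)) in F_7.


c = [1, 4, 5, 4, 3]

Message polynomial: m(x) = 1 + 6·x + 3·x^2 (mod 7).
For each evaluation point α_i, compute m(α_i) mod 7:
  α_1 = 5: Horner steps 3 → 0 → 1, so m(5) = 1.
  α_2 = 3: Horner steps 3 → 1 → 4, so m(3) = 4.
  α_3 = 6: Horner steps 3 → 3 → 5, so m(6) = 5.
  α_4 = 2: Horner steps 3 → 5 → 4, so m(2) = 4.
  α_5 = 4: Horner steps 3 → 4 → 3, so m(4) = 3.
Codeword c = [1, 4, 5, 4, 3] ∈ F_7^5.


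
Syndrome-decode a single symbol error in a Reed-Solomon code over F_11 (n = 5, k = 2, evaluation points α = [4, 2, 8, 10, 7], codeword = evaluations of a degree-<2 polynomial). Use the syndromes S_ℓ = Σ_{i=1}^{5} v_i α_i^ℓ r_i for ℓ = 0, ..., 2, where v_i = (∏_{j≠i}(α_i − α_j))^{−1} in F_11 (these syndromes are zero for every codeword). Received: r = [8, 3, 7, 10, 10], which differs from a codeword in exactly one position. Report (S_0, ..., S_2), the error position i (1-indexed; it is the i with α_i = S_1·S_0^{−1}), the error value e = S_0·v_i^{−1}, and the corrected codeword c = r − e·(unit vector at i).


S = (10, 1, 10), error at position 4, error magnitude e = 9, c = [8, 3, 7, 1, 10].

Step 1: column multipliers v_i = (∏_{j≠i}(α_i − α_j))^{−1} mod 11.
  i = 1 (α = 4): (4−2)(4−8)(4−10)(4−7) = 2·(−4)·(−6)·(−3) = −144 ≡ 10, so v_1 = 10^{−1} = 10 (mod 11).
  i = 2 (α = 2): (2−4)(2−8)(2−10)(2−7) = (−2)·(−6)·(−8)·(−5) = 480 ≡ 7, so v_2 = 7^{−1} = 8 (mod 11).
  i = 3 (α = 8): (8−4)(8−2)(8−10)(8−7) = 4·6·(−2)·1 = −48 ≡ 7, so v_3 = 7^{−1} = 8 (mod 11).
  i = 4 (α = 10): (10−4)(10−2)(10−8)(10−7) = 6·8·2·3 = 288 ≡ 2, so v_4 = 2^{−1} = 6 (mod 11).
  i = 5 (α = 7): (7−4)(7−2)(7−8)(7−10) = 3·5·(−1)·(−3) = 45 ≡ 1, so v_5 = 1^{−1} = 1 (mod 11).
  v = [10, 8, 8, 6, 1].
Step 2: syndromes of r = [8, 3, 7, 10, 10] (all sums mod 11).
  S_0 = Σ v_i r_i = 10·8 + 8·3 + 8·7 + 6·10 + 1·10 = 230 ≡ 10.
  S_1 = Σ v_i α_i r_i = 10·4·8 + 8·2·3 + 8·8·7 + 6·10·10 + 1·7·10 = 1486 ≡ 1.
  α_i^2 mod 11 = [5, 4, 9, 1, 5].
  S_2 = Σ v_i α_i^2 r_i = 10·5·8 + 8·4·3 + 8·9·7 + 6·1·10 + 1·5·10 = 1110 ≡ 10.
  S = (10, 1, 10) ≠ 0, so r is not a codeword (an error is present).
Step 3: locate the error. For a single error e at position i, S_ℓ = v_i·e·α_i^ℓ, so α_err = S_1/S_0.
  S_0^{−1} = 10^{−1} = 10 (mod 11), so α_err = 1·10 = 10 ≡ 10 = α_4. Error position i = 4.
  Consistency check: S_2/S_1 = 10·1 = 10 ≡ 10 = α_err ✓ (single-error assumption holds).
Step 4: error magnitude e = S_0/v_4 = S_0·∏_{j≠4}(α_4 − α_j) = 10·2 = 20 ≡ 9 (mod 11).
Step 5: correct position 4: c_4 = r_4 − e = 10 − 9 ≡ 1 (mod 11). Hence c = [8, 3, 7, 1, 10].
  Check: interpolating c through the α_i gives m(x) = 9 + 8·x (degree < 2) with m(α_i) = c_i for every i, so c is indeed a codeword.


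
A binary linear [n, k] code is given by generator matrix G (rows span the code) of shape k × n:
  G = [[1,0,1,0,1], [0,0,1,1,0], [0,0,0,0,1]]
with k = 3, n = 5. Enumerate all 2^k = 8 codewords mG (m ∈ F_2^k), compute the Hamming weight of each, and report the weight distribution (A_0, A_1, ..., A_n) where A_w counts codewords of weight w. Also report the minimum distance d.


Weight distribution: A_0 = 1, A_1 = 1, A_2 = 3, A_3 = 3. Minimum distance d = 1.

Enumerate all 2^3 = 8 messages m ∈ F_2^3.
For each, compute codeword c = mG in F_2^5, then tally its weight.
  m = 000 → c = 00000, weight = 0.
  m = 100 → c = 10101, weight = 3.
  m = 010 → c = 00110, weight = 2.
  m = 110 → c = 10011, weight = 3.
  m = 001 → c = 00001, weight = 1.
  m = 101 → c = 10100, weight = 2.
  m = 011 → c = 00111, weight = 3.
  m = 111 → c = 10010, weight = 2.
Tally weights:
  weight 0: 1 codewords.
  weight 1: 1 codewords.
  weight 2: 3 codewords.
  weight 3: 3 codewords.
Minimum distance d = smallest w > 0 with A_w > 0 = 1.
Sanity: Σ A_w = 8 = 2^3 = 8 ✓.


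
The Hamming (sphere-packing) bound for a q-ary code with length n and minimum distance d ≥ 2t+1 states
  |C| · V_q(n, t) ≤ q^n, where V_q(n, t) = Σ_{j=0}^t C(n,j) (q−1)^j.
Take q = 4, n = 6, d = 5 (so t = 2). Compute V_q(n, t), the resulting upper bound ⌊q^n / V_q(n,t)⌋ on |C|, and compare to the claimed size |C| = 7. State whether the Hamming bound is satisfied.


V_q(n, t) = 154, q^n = 4096, Hamming bound = 26, |C| = 7 ≤ bound (satisfied).

Step 1: Compute V_q(n, t) = Σ_{j=0}^2 C(n, j) (q−1)^j.
  j = 0: C(6,0)·(3)^0 = 1·1 = 1.
  j = 1: C(6,1)·(3)^1 = 6·3 = 18.
  j = 2: C(6,2)·(3)^2 = 15·9 = 135.
  V_q(n, t) = 1 + 18 + 135 = 154.
Step 2: q^n = 4^6 = 4096.
Step 3: Hamming bound ⌊q^n / V_q(n,t)⌋ = ⌊4096/154⌋ = 26.
Step 4: Compare |C| = 7 to 26: satisfied.
The claimed |C| lies below the Hamming bound.
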